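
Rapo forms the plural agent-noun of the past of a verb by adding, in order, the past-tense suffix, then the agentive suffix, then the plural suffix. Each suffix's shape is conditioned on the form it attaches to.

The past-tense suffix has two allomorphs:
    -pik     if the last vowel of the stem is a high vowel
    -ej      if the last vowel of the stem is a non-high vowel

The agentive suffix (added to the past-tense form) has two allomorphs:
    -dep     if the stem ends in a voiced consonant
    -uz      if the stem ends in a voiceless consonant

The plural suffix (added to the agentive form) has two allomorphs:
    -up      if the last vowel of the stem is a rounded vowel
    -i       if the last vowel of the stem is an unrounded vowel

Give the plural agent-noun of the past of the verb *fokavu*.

The last vowel of *fokavu* is /u/, which is a high vowel, so the past-tense suffix is -pik, giving *fokavupik*.
The past-tense form *fokavupik* — final consonant /k/ (voiceless) → -uz → *fokavupikuz*.
Since the last vowel of the agentive form *fokavupikuz* is /u/ (a rounded vowel), it takes -up, giving *fokavupikuzup*.

fokavupikuzup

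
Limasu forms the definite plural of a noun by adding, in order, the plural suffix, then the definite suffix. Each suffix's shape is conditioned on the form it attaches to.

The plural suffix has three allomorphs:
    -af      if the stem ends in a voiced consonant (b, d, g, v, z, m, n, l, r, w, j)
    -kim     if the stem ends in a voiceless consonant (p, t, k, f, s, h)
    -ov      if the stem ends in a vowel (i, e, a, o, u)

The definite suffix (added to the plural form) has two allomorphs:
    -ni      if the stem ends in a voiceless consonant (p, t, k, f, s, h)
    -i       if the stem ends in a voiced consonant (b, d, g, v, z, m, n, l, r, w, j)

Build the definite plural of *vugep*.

vugepkimi

The final sound of *vugep* is /p/, which is a voiceless consonant, so the plural suffix is -kim, giving *vugepkim*.
Since the final consonant of the plural form *vugepkim* is /m/ (voiced), it takes -i, giving *vugepkimi*.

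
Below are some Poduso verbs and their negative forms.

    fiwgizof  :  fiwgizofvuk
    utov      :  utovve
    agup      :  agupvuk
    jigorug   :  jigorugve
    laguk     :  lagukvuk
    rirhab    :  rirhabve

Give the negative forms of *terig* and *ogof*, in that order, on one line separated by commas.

The alternation tracks the final consonant of the stem — -vuk when the stem ends in a voiceless consonant (*fiwgizof*, *agup*, *laguk*); -ve when the stem ends in a voiced consonant (*utov*, *jigorug*, *rirhab*).
Since the final consonant of *terig* is /g/ (voiced), it takes -ve, giving *terigve*.
*ogof*: final consonant = /f/, voiceless → -vuk → *ogofvuk*.

terigve, ogofvuk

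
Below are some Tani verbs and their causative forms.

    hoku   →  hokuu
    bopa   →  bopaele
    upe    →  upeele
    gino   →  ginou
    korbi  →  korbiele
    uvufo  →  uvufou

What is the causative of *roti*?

The pattern is rounding harmony: -u when the last vowel of the stem is a rounded vowel (*hoku*, *gino*, *uvufo*); -ele when the last vowel of the stem is an unrounded vowel (*bopa*, *upe*, *korbi*).
The last vowel of *roti* is /i/, which is an unrounded vowel, so the suffix is -ele, giving *rotiele*.

rotiele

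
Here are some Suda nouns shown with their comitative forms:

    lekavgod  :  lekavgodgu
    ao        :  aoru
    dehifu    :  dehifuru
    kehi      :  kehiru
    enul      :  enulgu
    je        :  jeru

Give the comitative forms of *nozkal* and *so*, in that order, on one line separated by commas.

nozkalgu, soru

Looking at the final sound of each stem: -gu when the stem ends in a consonant (*lekavgod*, *enul*); -ru when the stem ends in a vowel (*ao*, *dehifu*, *kehi*, *je*).
*nozkal*: final sound = /l/, a consonant → -gu → *nozkalgu*.
The final sound of *so* is /o/, which is a vowel, so the suffix is -ru, giving *soru*.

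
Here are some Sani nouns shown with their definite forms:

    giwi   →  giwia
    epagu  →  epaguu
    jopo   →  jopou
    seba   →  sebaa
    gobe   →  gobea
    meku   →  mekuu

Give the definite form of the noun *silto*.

The alternation tracks the last vowel of the stem — -u when the last vowel of the stem is a rounded vowel (*epagu*, *jopo*, *meku*); -a when the last vowel of the stem is an unrounded vowel (*giwi*, *seba*, *gobe*).
*silto*: last vowel = /o/, a rounded vowel → -u → *siltou*.

siltou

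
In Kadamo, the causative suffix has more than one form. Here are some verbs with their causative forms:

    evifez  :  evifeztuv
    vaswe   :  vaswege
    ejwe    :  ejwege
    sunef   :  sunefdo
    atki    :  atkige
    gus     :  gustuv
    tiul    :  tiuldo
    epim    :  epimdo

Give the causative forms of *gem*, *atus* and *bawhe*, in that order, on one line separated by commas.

gemdo, atustuv, bawhege

The suffix is conditioned by the final sound: -tuv when the stem ends in a sibilant (*evifez*, *gus*); -do when the stem ends in a non-sibilant consonant (*sunef*, *tiul*, *epim*); -ge when the stem ends in a vowel (*vaswe*, *ejwe*, *atki*).
Since the final sound of *gem* is /m/ (a non-sibilant consonant), it takes -do, giving *gemdo*.
*atus*: final sound = /s/, a sibilant → -tuv → *atustuv*.
*bawhe* — final sound /e/ (a vowel) → -ge → *bawhege*.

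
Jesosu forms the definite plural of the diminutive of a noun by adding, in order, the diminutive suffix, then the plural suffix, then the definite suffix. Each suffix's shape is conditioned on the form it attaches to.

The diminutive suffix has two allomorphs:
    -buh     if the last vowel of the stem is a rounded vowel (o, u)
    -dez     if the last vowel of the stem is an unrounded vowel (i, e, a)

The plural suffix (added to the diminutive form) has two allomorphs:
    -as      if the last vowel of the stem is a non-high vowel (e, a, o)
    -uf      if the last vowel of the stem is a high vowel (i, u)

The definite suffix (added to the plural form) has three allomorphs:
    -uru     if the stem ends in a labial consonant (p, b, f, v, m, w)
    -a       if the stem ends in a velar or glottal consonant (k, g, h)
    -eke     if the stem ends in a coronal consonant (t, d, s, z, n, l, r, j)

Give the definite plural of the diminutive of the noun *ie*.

iedezaseke

The last vowel of *ie* is /e/, which is an unrounded vowel, so the diminutive suffix is -dez, giving *iedez*.
The last vowel of the diminutive form *iedez* is /e/, which is a non-high vowel, so the plural suffix is -as, giving *iedezas*.
The final consonant of the plural form *iedezas* is /s/, which is coronal, so the definite suffix is -eke, giving *iedezaseke*.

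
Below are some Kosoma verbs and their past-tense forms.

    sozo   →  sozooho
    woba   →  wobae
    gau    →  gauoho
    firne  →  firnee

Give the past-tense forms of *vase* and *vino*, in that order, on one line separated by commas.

vasee, vinooho

The alternation tracks the last vowel of the stem — -oho when the last vowel of the stem is a rounded vowel (*sozo*, *gau*); -e when the last vowel of the stem is an unrounded vowel (*woba*, *firne*).
*vase* — last vowel /e/ (an unrounded vowel) → -e → *vasee*.
Since the last vowel of *vino* is /o/ (a rounded vowel), it takes -oho, giving *vinooho*.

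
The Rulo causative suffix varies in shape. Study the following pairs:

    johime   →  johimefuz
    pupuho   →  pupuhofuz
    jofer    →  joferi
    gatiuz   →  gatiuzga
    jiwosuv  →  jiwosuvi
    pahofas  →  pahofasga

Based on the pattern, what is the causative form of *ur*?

uri

Looking at the final sound of each stem: -ga when the stem ends in a sibilant (*gatiuz*, *pahofas*); -i when the stem ends in a non-sibilant consonant (*jofer*, *jiwosuv*); -fuz when the stem ends in a vowel (*johime*, *pupuho*).
*ur* — final sound /r/ (a non-sibilant consonant) → -i → *uri*.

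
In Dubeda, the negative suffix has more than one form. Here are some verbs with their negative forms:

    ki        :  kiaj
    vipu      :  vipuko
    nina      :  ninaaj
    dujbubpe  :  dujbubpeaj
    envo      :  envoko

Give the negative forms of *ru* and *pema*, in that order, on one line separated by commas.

The pattern is rounding harmony: -ko when the last vowel of the stem is a rounded vowel (*vipu*, *envo*); -aj when the last vowel of the stem is an unrounded vowel (*ki*, *nina*, *dujbubpe*).
*ru* — last vowel /u/ (a rounded vowel) → -ko → *ruko*.
Since the last vowel of *pema* is /a/ (an unrounded vowel), it takes -aj, giving *pemaaj*.

ruko, pemaaj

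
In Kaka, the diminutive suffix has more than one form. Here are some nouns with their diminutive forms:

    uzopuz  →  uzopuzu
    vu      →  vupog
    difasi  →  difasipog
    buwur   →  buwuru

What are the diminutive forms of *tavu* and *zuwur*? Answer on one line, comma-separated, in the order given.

Looking at the final sound of each stem: -u when the stem ends in a consonant (*uzopuz*, *buwur*); -pog when the stem ends in a vowel (*vu*, *difasi*).
*tavu*: final sound = /u/, a vowel → -pog → *tavupog*.
*zuwur*: final sound = /r/, a consonant → -u → *zuwuru*.

tavupog, zuwuru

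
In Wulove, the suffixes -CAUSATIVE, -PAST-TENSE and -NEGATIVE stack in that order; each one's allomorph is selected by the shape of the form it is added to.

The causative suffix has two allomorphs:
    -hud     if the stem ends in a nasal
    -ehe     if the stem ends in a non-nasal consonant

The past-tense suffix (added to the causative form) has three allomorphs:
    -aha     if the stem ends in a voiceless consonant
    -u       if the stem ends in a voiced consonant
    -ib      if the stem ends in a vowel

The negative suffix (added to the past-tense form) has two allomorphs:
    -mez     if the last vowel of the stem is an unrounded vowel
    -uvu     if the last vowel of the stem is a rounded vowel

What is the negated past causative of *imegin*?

*imegin*: final consonant = /n/, a nasal → -hud → *imeginhud*.
Since the final sound of the causative form *imeginhud* is /d/ (a voiced consonant), it takes -u, giving *imeginhudu*.
The last vowel of the past-tense form *imeginhudu* is /u/, which is a rounded vowel, so the negative suffix is -uvu, giving *imeginhuduuvu*.

imeginhuduuvu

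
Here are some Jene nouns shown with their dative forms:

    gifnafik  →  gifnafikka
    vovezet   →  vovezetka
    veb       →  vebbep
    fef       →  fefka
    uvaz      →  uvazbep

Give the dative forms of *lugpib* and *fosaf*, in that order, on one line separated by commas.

The suffix is conditioned by the final consonant: -ka when the stem ends in a voiceless consonant (*gifnafik*, *vovezet*, *fef*); -bep when the stem ends in a voiced consonant (*veb*, *uvaz*).
*lugpib* — final consonant /b/ (voiced) → -bep → *lugpibbep*.
*fosaf* — final consonant /f/ (voiceless) → -ka → *fosafka*.

lugpibbep, fosafka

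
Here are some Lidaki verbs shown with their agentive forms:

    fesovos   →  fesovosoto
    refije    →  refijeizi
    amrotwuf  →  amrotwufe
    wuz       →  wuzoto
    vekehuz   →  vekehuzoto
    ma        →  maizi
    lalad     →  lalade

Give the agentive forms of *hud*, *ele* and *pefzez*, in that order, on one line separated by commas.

hude, eleizi, pefzezoto

The pattern is sibilance of the final sound: -oto when the stem ends in a sibilant (*fesovos*, *wuz*, *vekehuz*); -e when the stem ends in a non-sibilant consonant (*amrotwuf*, *lalad*); -izi when the stem ends in a vowel (*refije*, *ma*).
*hud*: final sound = /d/, a non-sibilant consonant → -e → *hude*.
Since the final sound of *ele* is /e/ (a vowel), it takes -izi, giving *eleizi*.
Since the final sound of *pefzez* is /z/ (a sibilant), it takes -oto, giving *pefzezoto*.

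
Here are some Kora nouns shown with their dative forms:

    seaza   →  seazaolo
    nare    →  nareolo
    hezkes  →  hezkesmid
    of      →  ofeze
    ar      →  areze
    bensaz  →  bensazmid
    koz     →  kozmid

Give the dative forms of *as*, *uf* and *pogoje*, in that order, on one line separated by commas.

asmid, ufeze, pogojeolo

Looking at the final sound of each stem: -mid when the stem ends in a sibilant (*hezkes*, *bensaz*, *koz*); -eze when the stem ends in a non-sibilant consonant (*of*, *ar*); -olo when the stem ends in a vowel (*seaza*, *nare*).
Since the final sound of *as* is /s/ (a sibilant), it takes -mid, giving *asmid*.
*uf*: final sound = /f/, a non-sibilant consonant → -eze → *ufeze*.
Since the final sound of *pogoje* is /e/ (a vowel), it takes -olo, giving *pogojeolo*.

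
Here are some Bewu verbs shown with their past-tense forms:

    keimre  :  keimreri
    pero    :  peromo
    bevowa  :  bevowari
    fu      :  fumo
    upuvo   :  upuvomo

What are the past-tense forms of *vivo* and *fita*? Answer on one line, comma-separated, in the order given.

The pattern is rounding harmony: -mo when the last vowel of the stem is a rounded vowel (*pero*, *fu*, *upuvo*); -ri when the last vowel of the stem is an unrounded vowel (*keimre*, *bevowa*).
The last vowel of *vivo* is /o/, which is a rounded vowel, so the suffix is -mo, giving *vivomo*.
Since the last vowel of *fita* is /a/ (an unrounded vowel), it takes -ri, giving *fitari*.

vivomo, fitari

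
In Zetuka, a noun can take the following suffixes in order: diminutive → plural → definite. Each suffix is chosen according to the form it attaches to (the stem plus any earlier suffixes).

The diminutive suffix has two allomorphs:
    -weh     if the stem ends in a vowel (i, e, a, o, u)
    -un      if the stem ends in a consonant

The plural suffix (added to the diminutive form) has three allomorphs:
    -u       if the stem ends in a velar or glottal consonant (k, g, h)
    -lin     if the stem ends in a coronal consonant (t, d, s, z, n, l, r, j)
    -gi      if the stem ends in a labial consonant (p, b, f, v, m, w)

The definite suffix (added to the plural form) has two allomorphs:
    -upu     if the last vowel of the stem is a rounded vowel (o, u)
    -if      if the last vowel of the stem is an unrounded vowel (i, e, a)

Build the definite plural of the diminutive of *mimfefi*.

mimfefiwehuupu

Since the final sound of *mimfefi* is /i/ (a vowel), it takes -weh, giving *mimfefiweh*.
The diminutive form *mimfefiweh* — final consonant /h/ (velar/glottal) → -u → *mimfefiwehu*.
The plural form *mimfefiwehu*: last vowel = /u/, a rounded vowel → -upu → *mimfefiwehuupu*.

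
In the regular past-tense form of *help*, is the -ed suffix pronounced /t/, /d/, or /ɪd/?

/t/

The stem *help* ends in a voiceless consonant other than /t/.
The -ed suffix is realized as /ɪd/ after /t, d/; as /t/ after other voiceless consonants; and as /d/ after other voiced sounds.
So -ed on *help* is pronounced /t/.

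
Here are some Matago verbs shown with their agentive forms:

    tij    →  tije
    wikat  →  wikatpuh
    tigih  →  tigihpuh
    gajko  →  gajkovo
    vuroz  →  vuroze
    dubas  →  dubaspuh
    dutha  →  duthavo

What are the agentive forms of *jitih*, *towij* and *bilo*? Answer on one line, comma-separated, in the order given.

The suffix is conditioned by the final sound: -puh when the stem ends in a voiceless consonant (*wikat*, *tigih*, *dubas*); -e when the stem ends in a voiced consonant (*tij*, *vuroz*); -vo when the stem ends in a vowel (*gajko*, *dutha*).
*jitih*: final sound = /h/, a voiceless consonant → -puh → *jitihpuh*.
Since the final sound of *towij* is /j/ (a voiced consonant), it takes -e, giving *towije*.
The final sound of *bilo* is /o/, which is a vowel, so the suffix is -vo, giving *bilovo*.

jitihpuh, towije, bilovo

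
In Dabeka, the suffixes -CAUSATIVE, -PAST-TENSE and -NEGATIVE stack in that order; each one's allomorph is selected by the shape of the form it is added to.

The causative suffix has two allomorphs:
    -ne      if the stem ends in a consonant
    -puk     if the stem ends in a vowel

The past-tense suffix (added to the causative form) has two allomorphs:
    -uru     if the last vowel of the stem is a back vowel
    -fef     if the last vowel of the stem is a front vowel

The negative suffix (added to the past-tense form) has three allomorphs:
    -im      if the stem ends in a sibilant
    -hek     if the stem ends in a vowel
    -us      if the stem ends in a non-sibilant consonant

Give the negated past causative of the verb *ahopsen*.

*ahopsen* — final sound /n/ (a consonant) → -ne → *ahopsenne*.
The causative form *ahopsenne*: last vowel = /e/, a front vowel → -fef → *ahopsennefef*.
Since the final sound of the past-tense form *ahopsennefef* is /f/ (a non-sibilant consonant), it takes -us, giving *ahopsennefefus*.

ahopsennefefus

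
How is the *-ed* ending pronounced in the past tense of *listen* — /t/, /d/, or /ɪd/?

The stem *listen* ends in a voiced sound other than /d/.
The -ed suffix is realized as /ɪd/ after /t, d/; as /t/ after other voiceless consonants; and as /d/ after other voiced sounds.
So -ed on *listen* is pronounced /d/.

/d/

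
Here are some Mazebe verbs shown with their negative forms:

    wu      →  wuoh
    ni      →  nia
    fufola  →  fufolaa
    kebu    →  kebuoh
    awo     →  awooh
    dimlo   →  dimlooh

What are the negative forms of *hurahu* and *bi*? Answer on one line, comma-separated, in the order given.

The suffix is conditioned by the last vowel: -oh when the last vowel of the stem is a rounded vowel (*wu*, *kebu*, *awo*, *dimlo*); -a when the last vowel of the stem is an unrounded vowel (*ni*, *fufola*).
*hurahu*: last vowel = /u/, a rounded vowel → -oh → *hurahuoh*.
*bi* — last vowel /i/ (an unrounded vowel) → -a → *bia*.

hurahuoh, bia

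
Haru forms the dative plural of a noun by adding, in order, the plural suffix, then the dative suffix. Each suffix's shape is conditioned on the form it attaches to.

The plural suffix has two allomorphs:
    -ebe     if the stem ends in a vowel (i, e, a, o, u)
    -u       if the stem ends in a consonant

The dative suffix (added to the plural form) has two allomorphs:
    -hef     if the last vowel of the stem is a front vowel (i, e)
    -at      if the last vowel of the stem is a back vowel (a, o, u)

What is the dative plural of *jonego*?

jonegoebehef

The final sound of *jonego* is /o/, which is a vowel, so the plural suffix is -ebe, giving *jonegoebe*.
Since the last vowel of the plural form *jonegoebe* is /e/ (a front vowel), it takes -hef, giving *jonegoebehef*.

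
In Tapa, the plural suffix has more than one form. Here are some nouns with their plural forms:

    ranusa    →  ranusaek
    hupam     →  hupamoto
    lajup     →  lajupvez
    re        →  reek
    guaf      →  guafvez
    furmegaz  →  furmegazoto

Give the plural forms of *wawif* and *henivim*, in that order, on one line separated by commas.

wawifvez, henivimoto

Looking at the final sound of each stem: -vez when the stem ends in a voiceless consonant (*lajup*, *guaf*); -oto when the stem ends in a voiced consonant (*hupam*, *furmegaz*); -ek when the stem ends in a vowel (*ranusa*, *re*).
*wawif* — final sound /f/ (a voiceless consonant) → -vez → *wawifvez*.
*henivim* — final sound /m/ (a voiced consonant) → -oto → *henivimoto*.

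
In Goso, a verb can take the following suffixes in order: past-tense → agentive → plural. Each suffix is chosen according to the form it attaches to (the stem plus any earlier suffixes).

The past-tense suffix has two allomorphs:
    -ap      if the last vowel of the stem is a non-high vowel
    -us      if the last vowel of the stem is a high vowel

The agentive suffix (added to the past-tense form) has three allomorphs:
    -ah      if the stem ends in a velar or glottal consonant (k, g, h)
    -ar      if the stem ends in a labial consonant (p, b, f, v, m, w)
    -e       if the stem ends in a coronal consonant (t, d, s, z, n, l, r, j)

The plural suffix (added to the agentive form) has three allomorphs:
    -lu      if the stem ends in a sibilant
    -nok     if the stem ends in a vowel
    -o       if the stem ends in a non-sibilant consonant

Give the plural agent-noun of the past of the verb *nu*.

nuusenok

The last vowel of *nu* is /u/, which is a high vowel, so the past-tense suffix is -us, giving *nuus*.
Since the final consonant of the past-tense form *nuus* is /s/ (coronal), it takes -e, giving *nuuse*.
The final sound of the agentive form *nuuse* is /e/, which is a vowel, so the plural suffix is -nok, giving *nuusenok*.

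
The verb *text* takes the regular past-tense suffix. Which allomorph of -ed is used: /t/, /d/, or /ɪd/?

/ɪd/

The stem *text* ends in /t/ or /d/.
The -ed suffix is realized as /ɪd/ after /t, d/; as /t/ after other voiceless consonants; and as /d/ after other voiced sounds.
So -ed on *text* is pronounced /ɪd/.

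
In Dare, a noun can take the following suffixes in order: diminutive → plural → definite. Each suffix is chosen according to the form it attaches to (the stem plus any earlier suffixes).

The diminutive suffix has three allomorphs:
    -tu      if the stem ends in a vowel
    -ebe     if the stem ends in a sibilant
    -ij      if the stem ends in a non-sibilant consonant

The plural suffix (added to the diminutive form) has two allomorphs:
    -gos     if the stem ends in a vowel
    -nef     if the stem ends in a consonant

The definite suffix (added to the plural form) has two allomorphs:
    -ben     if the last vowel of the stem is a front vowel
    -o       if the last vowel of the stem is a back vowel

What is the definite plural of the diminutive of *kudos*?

Since the final sound of *kudos* is /s/ (a sibilant), it takes -ebe, giving *kudosebe*.
The diminutive form *kudosebe*: final sound = /e/, a vowel → -gos → *kudosebegos*.
The plural form *kudosebegos*: last vowel = /o/, a back vowel → -o → *kudosebegoso*.

kudosebegoso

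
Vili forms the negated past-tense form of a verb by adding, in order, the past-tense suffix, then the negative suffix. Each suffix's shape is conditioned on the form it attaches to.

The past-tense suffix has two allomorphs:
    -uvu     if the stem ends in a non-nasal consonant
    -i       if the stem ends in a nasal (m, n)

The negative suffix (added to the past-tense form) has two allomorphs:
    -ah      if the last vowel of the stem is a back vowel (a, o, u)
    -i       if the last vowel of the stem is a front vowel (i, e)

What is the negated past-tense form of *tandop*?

Since the final consonant of *tandop* is /p/ (non-nasal), it takes -uvu, giving *tandopuvu*.
The past-tense form *tandopuvu*: last vowel = /u/, a back vowel → -ah → *tandopuvuah*.

tandopuvuah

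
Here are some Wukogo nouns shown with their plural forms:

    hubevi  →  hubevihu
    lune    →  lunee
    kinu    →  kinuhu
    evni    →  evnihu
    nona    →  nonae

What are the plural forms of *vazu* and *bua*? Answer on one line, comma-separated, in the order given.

vazuhu, buae

The suffix is conditioned by the last vowel: -hu when the last vowel of the stem is a high vowel (*hubevi*, *kinu*, *evni*); -e when the last vowel of the stem is a non-high vowel (*lune*, *nona*).
The last vowel of *vazu* is /u/, which is a high vowel, so the suffix is -hu, giving *vazuhu*.
Since the last vowel of *bua* is /a/ (a non-high vowel), it takes -e, giving *buae*.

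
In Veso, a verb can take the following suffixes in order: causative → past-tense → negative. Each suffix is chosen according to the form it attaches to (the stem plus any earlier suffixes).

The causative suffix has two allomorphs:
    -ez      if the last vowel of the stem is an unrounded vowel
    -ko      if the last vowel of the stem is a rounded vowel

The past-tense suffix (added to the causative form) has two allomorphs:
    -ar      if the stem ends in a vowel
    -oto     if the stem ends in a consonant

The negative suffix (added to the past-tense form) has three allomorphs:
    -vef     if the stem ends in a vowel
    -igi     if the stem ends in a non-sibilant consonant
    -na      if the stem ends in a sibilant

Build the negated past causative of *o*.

*o*: last vowel = /o/, a rounded vowel → -ko → *oko*.
The causative form *oko*: final sound = /o/, a vowel → -ar → *okoar*.
The final sound of the past-tense form *okoar* is /r/, which is a non-sibilant consonant, so the negative suffix is -igi, giving *okoarigi*.

okoarigi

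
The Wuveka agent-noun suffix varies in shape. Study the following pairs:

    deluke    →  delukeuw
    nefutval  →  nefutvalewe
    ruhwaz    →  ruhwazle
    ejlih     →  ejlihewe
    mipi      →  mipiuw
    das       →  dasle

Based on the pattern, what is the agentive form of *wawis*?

wawisle

The suffix is conditioned by the final sound: -le when the stem ends in a sibilant (*ruhwaz*, *das*); -ewe when the stem ends in a non-sibilant consonant (*nefutval*, *ejlih*); -uw when the stem ends in a vowel (*deluke*, *mipi*).
*wawis*: final sound = /s/, a sibilant → -le → *wawisle*.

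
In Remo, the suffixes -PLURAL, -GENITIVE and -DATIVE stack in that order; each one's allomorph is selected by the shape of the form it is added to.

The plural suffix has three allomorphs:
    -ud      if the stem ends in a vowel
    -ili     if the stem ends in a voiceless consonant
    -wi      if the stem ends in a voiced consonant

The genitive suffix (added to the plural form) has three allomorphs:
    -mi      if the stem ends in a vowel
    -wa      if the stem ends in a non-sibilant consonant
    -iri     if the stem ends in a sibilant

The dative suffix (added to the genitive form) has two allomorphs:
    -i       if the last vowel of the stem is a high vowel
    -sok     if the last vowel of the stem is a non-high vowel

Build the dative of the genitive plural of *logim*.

logimwimii

The final sound of *logim* is /m/, which is a voiced consonant, so the plural suffix is -wi, giving *logimwi*.
The plural form *logimwi*: final sound = /i/, a vowel → -mi → *logimwimi*.
The last vowel of the genitive form *logimwimi* is /i/, which is a high vowel, so the dative suffix is -i, giving *logimwimii*.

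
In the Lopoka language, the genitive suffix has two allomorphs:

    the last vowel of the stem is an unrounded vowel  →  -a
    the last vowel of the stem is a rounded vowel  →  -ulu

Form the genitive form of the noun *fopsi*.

The last vowel of *fopsi* is /i/, which is an unrounded vowel, so the suffix is -a, giving *fopsia*.

fopsia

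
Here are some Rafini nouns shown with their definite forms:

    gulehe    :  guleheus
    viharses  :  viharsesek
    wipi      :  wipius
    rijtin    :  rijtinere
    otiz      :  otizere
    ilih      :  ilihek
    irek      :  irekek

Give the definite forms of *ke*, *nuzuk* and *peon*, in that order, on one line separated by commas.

The pattern is voicing of the final sound: -ek when the stem ends in a voiceless consonant (*viharses*, *ilih*, *irek*); -ere when the stem ends in a voiced consonant (*rijtin*, *otiz*); -us when the stem ends in a vowel (*gulehe*, *wipi*).
*ke*: final sound = /e/, a vowel → -us → *keus*.
The final sound of *nuzuk* is /k/, which is a voiceless consonant, so the suffix is -ek, giving *nuzukek*.
Since the final sound of *peon* is /n/ (a voiced consonant), it takes -ere, giving *peonere*.

keus, nuzukek, peonere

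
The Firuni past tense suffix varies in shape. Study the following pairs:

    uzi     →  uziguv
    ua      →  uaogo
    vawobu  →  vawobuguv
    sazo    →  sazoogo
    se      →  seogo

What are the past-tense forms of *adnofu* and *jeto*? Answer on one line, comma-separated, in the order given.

Looking at the last vowel of each stem: -guv when the last vowel of the stem is a high vowel (*uzi*, *vawobu*); -ogo when the last vowel of the stem is a non-high vowel (*ua*, *sazo*, *se*).
The last vowel of *adnofu* is /u/, which is a high vowel, so the suffix is -guv, giving *adnofuguv*.
Since the last vowel of *jeto* is /o/ (a non-high vowel), it takes -ogo, giving *jetoogo*.

adnofuguv, jetoogo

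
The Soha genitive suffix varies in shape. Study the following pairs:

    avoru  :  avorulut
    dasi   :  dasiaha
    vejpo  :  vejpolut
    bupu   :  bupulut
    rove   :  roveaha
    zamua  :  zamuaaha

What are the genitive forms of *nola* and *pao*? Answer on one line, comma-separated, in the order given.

nolaaha, paolut

The suffix is conditioned by the last vowel: -lut when the last vowel of the stem is a rounded vowel (*avoru*, *vejpo*, *bupu*); -aha when the last vowel of the stem is an unrounded vowel (*dasi*, *rove*, *zamua*).
Since the last vowel of *nola* is /a/ (an unrounded vowel), it takes -aha, giving *nolaaha*.
*pao* — last vowel /o/ (a rounded vowel) → -lut → *paolut*.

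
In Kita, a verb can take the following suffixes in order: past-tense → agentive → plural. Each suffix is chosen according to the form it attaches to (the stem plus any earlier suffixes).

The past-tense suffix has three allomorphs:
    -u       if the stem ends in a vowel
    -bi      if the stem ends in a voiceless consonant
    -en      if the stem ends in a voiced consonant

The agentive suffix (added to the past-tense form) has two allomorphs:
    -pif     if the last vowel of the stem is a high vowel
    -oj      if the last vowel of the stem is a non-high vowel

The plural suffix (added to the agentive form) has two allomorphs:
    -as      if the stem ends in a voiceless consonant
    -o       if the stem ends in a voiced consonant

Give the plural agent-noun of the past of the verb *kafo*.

kafoupifas

The final sound of *kafo* is /o/, which is a vowel, so the past-tense suffix is -u, giving *kafou*.
The last vowel of the past-tense form *kafou* is /u/, which is a high vowel, so the agentive suffix is -pif, giving *kafoupif*.
The final consonant of the agentive form *kafoupif* is /f/, which is voiceless, so the plural suffix is -as, giving *kafoupifas*.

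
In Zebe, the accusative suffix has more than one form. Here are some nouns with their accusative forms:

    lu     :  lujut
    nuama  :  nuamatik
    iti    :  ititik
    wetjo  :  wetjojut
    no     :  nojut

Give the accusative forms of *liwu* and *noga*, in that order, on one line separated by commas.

The pattern is rounding harmony: -jut when the last vowel of the stem is a rounded vowel (*lu*, *wetjo*, *no*); -tik when the last vowel of the stem is an unrounded vowel (*nuama*, *iti*).
*liwu* — last vowel /u/ (a rounded vowel) → -jut → *liwujut*.
Since the last vowel of *noga* is /a/ (an unrounded vowel), it takes -tik, giving *nogatik*.

liwujut, nogatik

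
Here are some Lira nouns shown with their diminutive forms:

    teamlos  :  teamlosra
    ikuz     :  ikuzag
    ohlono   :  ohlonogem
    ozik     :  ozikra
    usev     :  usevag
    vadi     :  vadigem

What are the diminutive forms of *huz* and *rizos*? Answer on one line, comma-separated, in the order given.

Looking at the final sound of each stem: -ra when the stem ends in a voiceless consonant (*teamlos*, *ozik*); -ag when the stem ends in a voiced consonant (*ikuz*, *usev*); -gem when the stem ends in a vowel (*ohlono*, *vadi*).
*huz*: final sound = /z/, a voiced consonant → -ag → *huzag*.
Since the final sound of *rizos* is /s/ (a voiceless consonant), it takes -ra, giving *rizosra*.

huzag, rizosra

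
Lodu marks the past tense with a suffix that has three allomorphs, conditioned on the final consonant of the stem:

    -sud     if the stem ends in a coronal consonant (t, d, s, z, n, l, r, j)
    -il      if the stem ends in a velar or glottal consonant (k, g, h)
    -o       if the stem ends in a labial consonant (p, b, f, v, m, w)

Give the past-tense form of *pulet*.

*pulet*: final consonant = /t/, coronal → -sud → *puletsud*.

puletsud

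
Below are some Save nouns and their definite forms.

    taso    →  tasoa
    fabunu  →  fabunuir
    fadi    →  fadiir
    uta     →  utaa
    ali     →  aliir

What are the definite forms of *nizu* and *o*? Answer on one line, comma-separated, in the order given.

nizuir, oa

The suffix is conditioned by the last vowel: -ir when the last vowel of the stem is a high vowel (*fabunu*, *fadi*, *ali*); -a when the last vowel of the stem is a non-high vowel (*taso*, *uta*).
*nizu*: last vowel = /u/, a high vowel → -ir → *nizuir*.
Since the last vowel of *o* is /o/ (a non-high vowel), it takes -a, giving *oa*.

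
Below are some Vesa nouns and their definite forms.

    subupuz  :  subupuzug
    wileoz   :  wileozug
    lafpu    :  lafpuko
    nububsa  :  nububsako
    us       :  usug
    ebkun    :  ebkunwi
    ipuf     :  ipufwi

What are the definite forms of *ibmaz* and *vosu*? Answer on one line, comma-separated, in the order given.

The alternation tracks the final sound of the stem — -ug when the stem ends in a sibilant (*subupuz*, *wileoz*, *us*); -wi when the stem ends in a non-sibilant consonant (*ebkun*, *ipuf*); -ko when the stem ends in a vowel (*lafpu*, *nububsa*).
Since the final sound of *ibmaz* is /z/ (a sibilant), it takes -ug, giving *ibmazug*.
Since the final sound of *vosu* is /u/ (a vowel), it takes -ko, giving *vosuko*.

ibmazug, vosuko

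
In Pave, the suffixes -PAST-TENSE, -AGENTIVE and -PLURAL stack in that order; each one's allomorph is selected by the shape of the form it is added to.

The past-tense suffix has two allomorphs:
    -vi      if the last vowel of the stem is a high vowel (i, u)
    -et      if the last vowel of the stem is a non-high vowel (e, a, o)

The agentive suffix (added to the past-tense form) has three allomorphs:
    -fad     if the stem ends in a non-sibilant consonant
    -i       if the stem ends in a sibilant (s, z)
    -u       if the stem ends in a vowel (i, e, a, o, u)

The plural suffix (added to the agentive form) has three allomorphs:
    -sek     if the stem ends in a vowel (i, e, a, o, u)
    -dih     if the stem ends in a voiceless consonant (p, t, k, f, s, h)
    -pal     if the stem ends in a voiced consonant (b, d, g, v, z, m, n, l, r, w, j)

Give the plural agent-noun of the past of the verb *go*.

*go*: last vowel = /o/, a non-high vowel → -et → *goet*.
The final sound of the past-tense form *goet* is /t/, which is a non-sibilant consonant, so the agentive suffix is -fad, giving *goetfad*.
Since the final sound of the agentive form *goetfad* is /d/ (a voiced consonant), it takes -pal, giving *goetfadpal*.

goetfadpal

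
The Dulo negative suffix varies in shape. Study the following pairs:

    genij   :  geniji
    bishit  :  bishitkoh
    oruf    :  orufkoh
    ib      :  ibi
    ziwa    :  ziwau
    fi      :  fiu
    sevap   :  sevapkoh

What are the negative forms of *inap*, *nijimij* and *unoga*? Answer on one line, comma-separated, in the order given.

The alternation tracks the final sound of the stem — -koh when the stem ends in a voiceless consonant (*bishit*, *oruf*, *sevap*); -i when the stem ends in a voiced consonant (*genij*, *ib*); -u when the stem ends in a vowel (*ziwa*, *fi*).
*inap*: final sound = /p/, a voiceless consonant → -koh → *inapkoh*.
Since the final sound of *nijimij* is /j/ (a voiced consonant), it takes -i, giving *nijimiji*.
Since the final sound of *unoga* is /a/ (a vowel), it takes -u, giving *unogau*.

inapkoh, nijimiji, unogau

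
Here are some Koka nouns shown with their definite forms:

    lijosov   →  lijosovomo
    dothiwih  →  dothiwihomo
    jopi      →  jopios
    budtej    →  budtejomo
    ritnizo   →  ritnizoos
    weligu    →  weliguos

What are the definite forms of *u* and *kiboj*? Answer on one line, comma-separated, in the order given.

uos, kibojomo

The pattern is consonant vs. vowel: -omo when the stem ends in a consonant (*lijosov*, *dothiwih*, *budtej*); -os when the stem ends in a vowel (*jopi*, *ritnizo*, *weligu*).
*u*: final sound = /u/, a vowel → -os → *uos*.
Since the final sound of *kiboj* is /j/ (a consonant), it takes -omo, giving *kibojomo*.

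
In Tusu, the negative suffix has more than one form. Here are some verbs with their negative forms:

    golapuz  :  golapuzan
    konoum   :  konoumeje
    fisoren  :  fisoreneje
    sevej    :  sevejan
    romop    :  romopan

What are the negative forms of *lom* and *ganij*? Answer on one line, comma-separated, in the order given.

lomeje, ganijan

The alternation tracks the final consonant of the stem — -eje when the stem ends in a nasal (*konoum*, *fisoren*); -an when the stem ends in a non-nasal consonant (*golapuz*, *sevej*, *romop*).
*lom* — final consonant /m/ (a nasal) → -eje → *lomeje*.
*ganij* — final consonant /j/ (non-nasal) → -an → *ganijan*.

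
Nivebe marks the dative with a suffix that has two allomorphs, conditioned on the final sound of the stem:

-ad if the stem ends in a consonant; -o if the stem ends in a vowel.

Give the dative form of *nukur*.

nukurad

Since the final sound of *nukur* is /r/ (a consonant), it takes -ad, giving *nukurad*.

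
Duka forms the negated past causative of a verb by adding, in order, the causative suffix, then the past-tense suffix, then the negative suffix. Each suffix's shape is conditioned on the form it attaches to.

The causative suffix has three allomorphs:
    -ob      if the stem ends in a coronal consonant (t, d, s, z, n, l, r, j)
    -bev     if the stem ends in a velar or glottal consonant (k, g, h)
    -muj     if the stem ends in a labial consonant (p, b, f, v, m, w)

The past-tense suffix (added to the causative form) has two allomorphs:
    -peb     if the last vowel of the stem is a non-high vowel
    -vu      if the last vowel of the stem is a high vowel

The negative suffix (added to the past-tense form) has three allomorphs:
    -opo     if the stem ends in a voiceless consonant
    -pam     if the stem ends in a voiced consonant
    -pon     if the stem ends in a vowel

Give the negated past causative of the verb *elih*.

elihbevpebpam

Since the final consonant of *elih* is /h/ (velar/glottal), it takes -bev, giving *elihbev*.
The last vowel of the causative form *elihbev* is /e/, which is a non-high vowel, so the past-tense suffix is -peb, giving *elihbevpeb*.
Since the final sound of the past-tense form *elihbevpeb* is /b/ (a voiced consonant), it takes -pam, giving *elihbevpebpam*.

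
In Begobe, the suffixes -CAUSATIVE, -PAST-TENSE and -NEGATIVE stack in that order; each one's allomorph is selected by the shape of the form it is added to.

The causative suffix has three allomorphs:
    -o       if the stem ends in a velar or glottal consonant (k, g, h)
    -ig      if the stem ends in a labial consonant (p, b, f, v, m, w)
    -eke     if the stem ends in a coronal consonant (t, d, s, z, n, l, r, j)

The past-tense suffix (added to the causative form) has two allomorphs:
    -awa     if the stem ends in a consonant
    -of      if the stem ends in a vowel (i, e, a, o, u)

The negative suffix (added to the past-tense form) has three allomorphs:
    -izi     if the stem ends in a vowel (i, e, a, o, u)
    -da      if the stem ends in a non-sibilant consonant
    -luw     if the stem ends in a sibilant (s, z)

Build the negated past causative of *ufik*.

The final consonant of *ufik* is /k/, which is velar/glottal, so the causative suffix is -o, giving *ufiko*.
The causative form *ufiko*: final sound = /o/, a vowel → -of → *ufikoof*.
The past-tense form *ufikoof* — final sound /f/ (a non-sibilant consonant) → -da → *ufikoofda*.

ufikoofda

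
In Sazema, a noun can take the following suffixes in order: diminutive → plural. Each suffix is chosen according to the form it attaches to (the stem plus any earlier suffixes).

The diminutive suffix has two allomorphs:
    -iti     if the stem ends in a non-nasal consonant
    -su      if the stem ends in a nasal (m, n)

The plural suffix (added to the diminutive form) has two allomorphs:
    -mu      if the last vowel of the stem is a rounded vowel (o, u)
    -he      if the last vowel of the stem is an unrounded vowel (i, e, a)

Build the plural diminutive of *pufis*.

pufisitihe

The final consonant of *pufis* is /s/, which is non-nasal, so the diminutive suffix is -iti, giving *pufisiti*.
Since the last vowel of the diminutive form *pufisiti* is /i/ (an unrounded vowel), it takes -he, giving *pufisitihe*.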